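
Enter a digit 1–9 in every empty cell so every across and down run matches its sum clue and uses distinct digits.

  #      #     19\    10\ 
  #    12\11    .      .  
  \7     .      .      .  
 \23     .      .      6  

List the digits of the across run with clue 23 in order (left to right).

7 in 3 cells must be {1,2,4}; 23 in 3 cells must be {6,8,9}.
R1C3 = 3: the only remaining digit allowed by both the 11 across and the 10 down.
R2C1 = 4: only digit in both the 7-across and 12-down candidate sets.
Given what's placed, R2C2 must be 2 to fit the 7 across and 19 down.
R2C3 = 7 − 6 = 1 completes the 7 across.
R3C1 = 12 − 4 = 8 completes the 12 down.
R3C2 = 23 − 14 = 9 completes the 23 across.
R1C2 = 11 − 3 = 8 completes the 11 across.

8 9 6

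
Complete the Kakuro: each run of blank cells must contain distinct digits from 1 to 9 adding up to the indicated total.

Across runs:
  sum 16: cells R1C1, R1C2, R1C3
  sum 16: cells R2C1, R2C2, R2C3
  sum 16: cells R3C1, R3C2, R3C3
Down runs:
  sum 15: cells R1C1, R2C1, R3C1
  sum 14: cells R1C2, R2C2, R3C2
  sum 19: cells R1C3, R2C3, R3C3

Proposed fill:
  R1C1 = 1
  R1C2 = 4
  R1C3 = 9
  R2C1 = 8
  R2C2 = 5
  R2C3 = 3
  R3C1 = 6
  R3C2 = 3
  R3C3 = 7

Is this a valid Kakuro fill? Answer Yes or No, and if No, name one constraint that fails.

No — the down run R1C2–R3C2 sums to 12, not 14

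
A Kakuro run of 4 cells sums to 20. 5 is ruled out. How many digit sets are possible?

4 distinct digits from 1–9 sum between 10 and 30.
Dropping sets that contain 5.

8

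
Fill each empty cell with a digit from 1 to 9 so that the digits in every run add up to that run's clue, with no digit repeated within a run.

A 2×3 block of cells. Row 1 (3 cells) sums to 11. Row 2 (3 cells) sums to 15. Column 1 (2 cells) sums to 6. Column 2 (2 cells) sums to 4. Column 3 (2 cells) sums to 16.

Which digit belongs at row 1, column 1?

4 in 2 cells must be {1,3}; 16 in 2 cells must be {7,9}.
The 11 across and the 16 down share only 7, so (1,3) = 7.
(2,3) = 16 − 7 = 9 completes the 16 down.
Given what's placed, (1,1) must be 1 to fit the 11 across and 6 down.
(1,2) = 11 − 8 = 3 completes the 11 across.
(2,1) = 6 − 1 = 5 completes the 6 down.
(2,2) = 15 − 14 = 1 completes the 15 across.

1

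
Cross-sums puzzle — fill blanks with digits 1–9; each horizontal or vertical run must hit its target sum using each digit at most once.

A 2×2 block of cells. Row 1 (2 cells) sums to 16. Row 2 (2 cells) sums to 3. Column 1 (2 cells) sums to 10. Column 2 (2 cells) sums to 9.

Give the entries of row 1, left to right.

16 in 2 cells must be {7,9}; 3 in 2 cells must be {1,2}.
The 16 across and the 9 down share only 7, so (1,2) = 7.
(2,2) = 9 − 7 = 2 completes the 9 down.
(1,1) = 16 − 7 = 9 completes the 16 across.
(2,1) = 3 − 2 = 1 completes the 3 across.

9 7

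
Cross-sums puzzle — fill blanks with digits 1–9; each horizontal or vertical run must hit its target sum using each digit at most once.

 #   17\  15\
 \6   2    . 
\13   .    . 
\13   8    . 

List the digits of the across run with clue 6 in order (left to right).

R1C2 = 6 − 2 = 4 completes the 6 across.
R2C1 = 17 − 10 = 7 completes the 17 down.
R2C2 = 13 − 7 = 6 completes the 13 across.
R3C2 = 13 − 8 = 5 completes the 13 across.

2, 4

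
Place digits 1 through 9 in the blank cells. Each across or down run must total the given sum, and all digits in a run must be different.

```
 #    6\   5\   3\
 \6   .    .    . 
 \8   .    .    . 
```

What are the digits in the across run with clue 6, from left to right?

1 3 2

6 in 3 cells must be {1,2,3}; 3 in 2 cells must be {1,2}.
Nothing is forced directly, so branch on R1C1, whose candidates are 1 or 2. If R1C1 = 2: that forces R1C3 = 1, R2C1 = 4, after which R2C3 would have to be in {1,3} for the 8 across but in {2} for the 3 down — contradiction. So R1C1 = 1.
Given what's placed, R1C3 must be 2 to fit the 6 across and 3 down.
R2C1 = 6 − 1 = 5 completes the 6 down.
R2C3 = 3 − 2 = 1 completes the 3 down.
R1C2 = 6 − 3 = 3 completes the 6 across.
R2C2 = 8 − 6 = 2 completes the 8 across.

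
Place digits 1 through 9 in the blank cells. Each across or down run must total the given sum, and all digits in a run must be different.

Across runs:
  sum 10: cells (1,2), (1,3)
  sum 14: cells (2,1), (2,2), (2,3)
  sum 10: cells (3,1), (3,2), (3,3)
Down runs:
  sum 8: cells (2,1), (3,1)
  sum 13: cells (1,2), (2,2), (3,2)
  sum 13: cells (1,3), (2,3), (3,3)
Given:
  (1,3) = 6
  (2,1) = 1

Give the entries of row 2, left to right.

1, 8, 5

(1,2) = 10 − 6 = 4 completes the 10 across.
(3,1) = 8 − 1 = 7 completes the 8 down.
(3,3) = 2: the only remaining digit allowed by both the 10 across and the 13 down.
(2,3) = 13 − 8 = 5 completes the 13 down.
(3,2) = 10 − 9 = 1 completes the 10 across.
(2,2) = 14 − 6 = 8 completes the 14 across.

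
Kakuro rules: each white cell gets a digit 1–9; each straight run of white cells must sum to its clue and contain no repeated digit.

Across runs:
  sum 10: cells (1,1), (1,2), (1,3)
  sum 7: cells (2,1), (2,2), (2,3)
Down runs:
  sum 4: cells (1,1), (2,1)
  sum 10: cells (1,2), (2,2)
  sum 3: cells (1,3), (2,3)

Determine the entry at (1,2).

7 in 3 cells must be {1,2,4}; 4 in 2 cells must be {1,3}; 3 in 2 cells must be {1,2}.
The 7 across and the 4 down share only 1, so (2,1) = 1.
Given what's placed, (2,3) must be 2 to fit the 7 across and 3 down.
(1,1) = 4 − 1 = 3 completes the 4 down.
(1,3) = 3 − 2 = 1 completes the 3 down.
(2,2) = 7 − 3 = 4 completes the 7 across.
(1,2) = 10 − 4 = 6 completes the 10 across.

6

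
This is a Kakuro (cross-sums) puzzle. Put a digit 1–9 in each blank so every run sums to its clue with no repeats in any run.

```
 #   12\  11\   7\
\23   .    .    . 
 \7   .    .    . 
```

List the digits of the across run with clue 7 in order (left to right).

23 in 3 cells must be {6,8,9}; 7 in 3 cells must be {1,2,4}.
The 23 across and the 7 down share only 6, so R1C3 = 6.
The 7 across and the 12 down share only 4, so R2C1 = 4.
R2C2 = 2: the only remaining digit allowed by both the 7 across and the 11 down.
R2C3 = 7 − 6 = 1 completes the 7 across.
R1C1 = 12 − 4 = 8 completes the 12 down.
R1C2 = 23 − 14 = 9 completes the 23 across.

4, 2, 1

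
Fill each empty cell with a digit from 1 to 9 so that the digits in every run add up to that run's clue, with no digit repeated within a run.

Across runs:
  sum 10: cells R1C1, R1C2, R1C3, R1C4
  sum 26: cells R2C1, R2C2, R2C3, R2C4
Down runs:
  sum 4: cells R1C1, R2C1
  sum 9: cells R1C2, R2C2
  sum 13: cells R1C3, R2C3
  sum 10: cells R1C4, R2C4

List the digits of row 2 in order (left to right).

10 in 4 cells must be {1,2,3,4}; 4 in 2 cells must be {1,3}.
Only 4 fits R1C3 under both its across sum 10 and down sum 13.
The 26 across and the 4 down share only 3, so R2C1 = 3.
R2C3 = 13 − 4 = 9 completes the 13 down.
R1C1 = 4 − 3 = 1 completes the 4 down.
No cell is forced outright now. R2C2 can only be 6 or 8 (the digits allowed by both its 26 across and its 9 down). If R2C2 = 8: then R1C2 would have to be in {2,3} for the 10 across but in {1} for the 9 down — contradiction. So R2C2 = 6.
R1C2 = 9 − 6 = 3 completes the 9 down.
R1C4 = 10 − 8 = 2 completes the 10 across.
R2C4 = 26 − 18 = 8 completes the 26 across.

3 6 9 8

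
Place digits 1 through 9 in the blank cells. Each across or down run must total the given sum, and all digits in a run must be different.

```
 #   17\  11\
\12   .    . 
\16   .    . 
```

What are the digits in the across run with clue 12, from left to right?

16 in 2 cells must be {7,9}; 17 in 2 cells must be {8,9}.
The 16 across and the 17 down share only 9, so R2C1 = 9.
R2C2 = 16 − 9 = 7 completes the 16 across.
R1C1 = 17 − 9 = 8 completes the 17 down.
R1C2 = 12 − 8 = 4 completes the 12 across.

8, 4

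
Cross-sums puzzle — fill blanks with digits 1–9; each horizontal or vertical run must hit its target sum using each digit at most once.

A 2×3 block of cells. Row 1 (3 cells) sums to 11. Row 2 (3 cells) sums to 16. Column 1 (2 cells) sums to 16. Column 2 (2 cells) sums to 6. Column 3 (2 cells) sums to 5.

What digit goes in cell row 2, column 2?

16 in 2 cells must be {7,9}.
The 11 across and the 16 down share only 7, so (1,1) = 7.
Given what's placed, (1,2) must be 1 to fit the 11 across and 6 down.
(1,3) = 11 − 8 = 3 completes the 11 across.
(2,1) = 16 − 7 = 9 completes the 16 down.
(2,2) = 6 − 1 = 5 completes the 6 down.
(2,3) = 16 − 14 = 2 completes the 16 across.

5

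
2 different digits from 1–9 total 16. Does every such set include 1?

The only way to make 16 from 2 distinct digits is {7,9}, which does not contain 1.

No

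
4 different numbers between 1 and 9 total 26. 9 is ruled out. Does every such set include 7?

The only way to make 26 from 4 distinct digits under that restriction is {5,6,7,8}, which contains 7.

Yes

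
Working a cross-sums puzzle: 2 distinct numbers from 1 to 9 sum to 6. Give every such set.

{1,5}; {2,4}

2 distinct digits from 1–9 sum between 3 and 17.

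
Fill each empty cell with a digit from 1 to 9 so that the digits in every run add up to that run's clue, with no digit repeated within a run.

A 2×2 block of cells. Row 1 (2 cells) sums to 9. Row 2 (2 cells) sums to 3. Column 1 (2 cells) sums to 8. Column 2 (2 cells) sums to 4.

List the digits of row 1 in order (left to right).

6, 3

3 in 2 cells must be {1,2}; 4 in 2 cells must be {1,3}.
The 3 across and the 4 down share only 1, so (2,2) = 1.
(1,2) = 4 − 1 = 3 completes the 4 down.
(2,1) = 3 − 1 = 2 completes the 3 across.
(1,1) = 9 − 3 = 6 completes the 9 across.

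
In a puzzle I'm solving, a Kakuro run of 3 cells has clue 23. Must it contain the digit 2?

The only way to make 23 from 3 distinct digits is {6,8,9}, which does not contain 2.

No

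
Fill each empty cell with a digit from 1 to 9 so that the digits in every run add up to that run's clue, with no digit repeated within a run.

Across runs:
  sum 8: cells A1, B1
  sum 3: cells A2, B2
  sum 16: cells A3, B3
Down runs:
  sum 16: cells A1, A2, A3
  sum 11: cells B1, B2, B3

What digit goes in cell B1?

3 in 2 cells must be {1,2}; 16 in 2 cells must be {7,9}.
The 16 across and the 11 down share only 7, so B3 = 7.
Given what's placed, B2 must be 1 to fit the 3 across and 11 down.
A3 = 16 − 7 = 9 completes the 16 across.
B1 = 11 − 8 = 3 completes the 11 down.
A2 = 3 − 1 = 2 completes the 3 across.
A1 = 8 − 3 = 5 completes the 8 across.

3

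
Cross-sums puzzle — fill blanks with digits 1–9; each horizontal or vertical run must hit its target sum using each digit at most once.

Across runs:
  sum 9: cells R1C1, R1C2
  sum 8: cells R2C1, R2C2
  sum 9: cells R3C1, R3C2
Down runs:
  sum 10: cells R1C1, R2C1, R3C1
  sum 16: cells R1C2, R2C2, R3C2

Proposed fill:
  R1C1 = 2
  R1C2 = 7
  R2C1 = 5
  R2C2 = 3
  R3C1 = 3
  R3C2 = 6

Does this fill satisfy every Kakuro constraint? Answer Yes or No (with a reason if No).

Across: 2+7=9; 5+3=8; 3+6=9. Down: 2+5+3=10; 7+3+6=16. No digit repeats within any run.

Yes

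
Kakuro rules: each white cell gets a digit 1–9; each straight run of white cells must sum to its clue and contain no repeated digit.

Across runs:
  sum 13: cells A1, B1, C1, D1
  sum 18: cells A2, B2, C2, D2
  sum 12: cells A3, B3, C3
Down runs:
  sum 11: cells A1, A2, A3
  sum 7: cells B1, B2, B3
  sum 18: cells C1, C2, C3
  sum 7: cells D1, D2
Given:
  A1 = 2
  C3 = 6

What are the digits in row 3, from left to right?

7 in 3 cells must be {1,2,4}.
No cell is forced outright now. B1 can only be 1 or 4 (the digits allowed by both its 13 across and its 7 down). If B1 = 4: then C1 would have to be in {1,6} for the 13 across but in {3,4,5,7,8,9} for the 18 down — contradiction. So B1 = 1.
Nothing is forced directly, so branch on B2, whose candidates are 2 or 4. If B2 = 2: that forces B3 = 4, after which A3 would have to be in {2} for the 12 across but in {1,3,4,5,6,8} for the 11 down — contradiction. So B2 = 4.
B3 = 7 − 5 = 2 completes the 7 down.
A3 = 12 − 8 = 4 completes the 12 across.
A2 = 11 − 6 = 5 completes the 11 down.

4, 2, 6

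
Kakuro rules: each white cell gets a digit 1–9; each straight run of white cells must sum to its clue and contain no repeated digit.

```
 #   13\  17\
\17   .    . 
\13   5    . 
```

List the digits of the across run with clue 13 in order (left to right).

17 in 2 cells must be {8,9}.
R1C1 = 13 − 5 = 8 completes the 13 down.
R1C2 = 17 − 8 = 9 completes the 17 across.
R2C2 = 13 − 5 = 8 completes the 13 across.

5 8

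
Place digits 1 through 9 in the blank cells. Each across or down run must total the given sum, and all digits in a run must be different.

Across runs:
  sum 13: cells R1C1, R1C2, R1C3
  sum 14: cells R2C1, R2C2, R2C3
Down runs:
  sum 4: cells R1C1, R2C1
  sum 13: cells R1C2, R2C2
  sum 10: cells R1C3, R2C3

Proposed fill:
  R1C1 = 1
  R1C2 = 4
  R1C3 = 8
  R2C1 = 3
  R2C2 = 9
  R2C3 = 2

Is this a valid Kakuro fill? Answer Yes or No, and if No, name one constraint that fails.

Yes

Across: 1+4+8=13; 3+9+2=14. Down: 1+3=4; 4+9=13; 8+2=10. No digit repeats within any run.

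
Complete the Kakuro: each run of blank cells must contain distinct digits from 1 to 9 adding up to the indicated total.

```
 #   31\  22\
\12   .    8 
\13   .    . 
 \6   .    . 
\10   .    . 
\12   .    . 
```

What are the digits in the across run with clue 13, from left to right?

R1C1 = 12 − 8 = 4 completes the 12 across.
R3C1 = 5: the only remaining digit allowed by both the 6 across and the 31 down.
R3C2 = 6 − 5 = 1 completes the 6 across.
No cell is forced outright now. R5C1 can only be 7 or 9 (the digits allowed by both its 12 across and its 31 down). If R5C1 = 7: that forces R5C2 = 5, R2C2 = 6, R4C2 = 2, after which R2C1 would have to be in {7} for the 13 across but in {6,9} for the 31 down — contradiction. So R5C1 = 9.
R5C2 = 12 − 9 = 3 completes the 12 across.
Nothing is forced directly, so branch on R2C1, whose candidates are 6 or 7. If R2C1 = 6: then R2C2 would have to be in {7} for the 13 across but in {4,6} for the 22 down — contradiction. So R2C1 = 7.
R2C2 = 13 − 7 = 6 completes the 13 across.

7 6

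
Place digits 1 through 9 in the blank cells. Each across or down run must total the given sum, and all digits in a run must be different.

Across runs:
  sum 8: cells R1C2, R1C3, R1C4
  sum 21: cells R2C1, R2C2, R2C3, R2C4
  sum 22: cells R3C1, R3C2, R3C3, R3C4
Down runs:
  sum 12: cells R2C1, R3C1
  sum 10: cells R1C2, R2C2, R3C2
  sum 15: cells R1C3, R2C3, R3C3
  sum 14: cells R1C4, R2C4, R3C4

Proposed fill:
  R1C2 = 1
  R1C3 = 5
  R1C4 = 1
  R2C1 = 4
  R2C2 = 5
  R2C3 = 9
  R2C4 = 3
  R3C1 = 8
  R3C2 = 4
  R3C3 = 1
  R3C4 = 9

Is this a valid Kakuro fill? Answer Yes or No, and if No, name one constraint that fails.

No — the down run R1C4–R3C4 sums to 13, not 14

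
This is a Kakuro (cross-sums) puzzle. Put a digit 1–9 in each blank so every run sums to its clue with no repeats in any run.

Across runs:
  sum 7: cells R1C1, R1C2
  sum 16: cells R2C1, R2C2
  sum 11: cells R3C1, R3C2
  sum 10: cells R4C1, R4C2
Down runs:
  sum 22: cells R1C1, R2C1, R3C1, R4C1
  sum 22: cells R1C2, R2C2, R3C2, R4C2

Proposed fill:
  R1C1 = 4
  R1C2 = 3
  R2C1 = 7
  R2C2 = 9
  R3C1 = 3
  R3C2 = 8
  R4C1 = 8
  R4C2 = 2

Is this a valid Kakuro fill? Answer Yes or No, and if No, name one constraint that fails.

Across: 4+3=7; 7+9=16; 3+8=11; 8+2=10. Down: 4+7+3+8=22; 3+9+8+2=22. No digit repeats within any run.

Yes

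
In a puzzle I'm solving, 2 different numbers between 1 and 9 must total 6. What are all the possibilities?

{1,5}; {2,4}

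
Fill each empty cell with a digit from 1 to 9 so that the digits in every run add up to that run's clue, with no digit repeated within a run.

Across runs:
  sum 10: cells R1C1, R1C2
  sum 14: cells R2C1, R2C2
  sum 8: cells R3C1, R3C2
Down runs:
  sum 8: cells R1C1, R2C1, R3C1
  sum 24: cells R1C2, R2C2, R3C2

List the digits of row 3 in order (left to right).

24 in 3 cells must be {7,8,9}.
The 14 across and the 8 down share only 5, so R2C1 = 5.
R2C2 = 14 − 5 = 9 completes the 14 across.
Given what's placed, R3C2 must be 7 to fit the 8 across and 24 down.
R1C2 = 24 − 16 = 8 completes the 24 down.
R3C1 = 8 − 7 = 1 completes the 8 across.
R1C1 = 10 − 8 = 2 completes the 10 across.

1, 7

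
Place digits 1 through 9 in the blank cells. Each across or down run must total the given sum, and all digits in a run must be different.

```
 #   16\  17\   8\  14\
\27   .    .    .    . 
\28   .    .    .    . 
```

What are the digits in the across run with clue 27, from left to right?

7 9 3 8

16 in 2 cells must be {7,9}; 17 in 2 cells must be {8,9}.
Nothing is forced directly, so branch on R1C2, whose candidates are 8 or 9. If R1C2 = 8: that forces R2C2 = 9, R2C1 = 7, after which R2C3 would have to be in {4,8} for the 28 across but in {1,2,3,5,6,7} for the 8 down — contradiction. So R1C2 = 9.
Given what's placed, R1C1 must be 7 to fit the 27 across and 16 down.
R2C1 = 16 − 7 = 9 completes the 16 down.
R2C2 = 17 − 9 = 8 completes the 17 down.
No cell is forced outright now. R2C4 can only be 5 or 6 (the digits allowed by both its 28 across and its 14 down). If R2C4 = 5: then R1C4 would have to be in {3,5,6,8} for the 27 across but in {9} for the 14 down — contradiction. So R2C4 = 6.
R1C4 = 14 − 6 = 8 completes the 14 down.
R2C3 = 28 − 23 = 5 completes the 28 across.
R1C3 = 27 − 24 = 3 completes the 27 across.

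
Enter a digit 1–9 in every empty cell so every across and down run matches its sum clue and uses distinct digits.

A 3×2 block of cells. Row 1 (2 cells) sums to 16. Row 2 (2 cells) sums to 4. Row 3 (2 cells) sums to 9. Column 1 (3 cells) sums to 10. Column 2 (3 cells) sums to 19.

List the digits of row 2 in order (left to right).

16 in 2 cells must be {7,9}; 4 in 2 cells must be {1,3}.
The 16 across and the 10 down share only 7, so (1,1) = 7.
(1,2) = 16 − 7 = 9 completes the 16 across.
Given what's placed, (2,1) must be 1 to fit the 4 across and 10 down.
(2,2) = 4 − 1 = 3 completes the 4 across.
(3,1) = 10 − 8 = 2 completes the 10 down.
(3,2) = 9 − 2 = 7 completes the 9 across.

1 3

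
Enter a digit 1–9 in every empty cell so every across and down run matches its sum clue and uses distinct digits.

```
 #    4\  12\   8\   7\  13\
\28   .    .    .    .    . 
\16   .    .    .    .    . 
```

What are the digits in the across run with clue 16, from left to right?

1 4 2 3 6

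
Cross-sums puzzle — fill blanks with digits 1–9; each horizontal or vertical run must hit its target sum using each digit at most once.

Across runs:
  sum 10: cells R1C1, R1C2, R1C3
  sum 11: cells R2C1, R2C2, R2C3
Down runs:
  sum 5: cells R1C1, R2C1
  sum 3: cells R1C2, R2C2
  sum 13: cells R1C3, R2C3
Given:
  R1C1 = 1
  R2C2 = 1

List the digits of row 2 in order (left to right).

3 in 2 cells must be {1,2}.
R1C2 = 3 − 1 = 2 completes the 3 down.
R1C3 = 10 − 3 = 7 completes the 10 across.
R2C1 = 5 − 1 = 4 completes the 5 down.
R2C3 = 11 − 5 = 6 completes the 11 across.

4 1 6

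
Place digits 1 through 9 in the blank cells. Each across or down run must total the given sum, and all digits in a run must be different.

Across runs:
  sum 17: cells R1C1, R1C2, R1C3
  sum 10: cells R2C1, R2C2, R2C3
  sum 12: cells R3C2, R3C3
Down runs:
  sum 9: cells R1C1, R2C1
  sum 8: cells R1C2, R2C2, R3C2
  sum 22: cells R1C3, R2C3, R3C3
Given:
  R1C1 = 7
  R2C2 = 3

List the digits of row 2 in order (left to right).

R2C1 = 9 − 7 = 2 completes the 9 down.
R2C3 = 10 − 5 = 5 completes the 10 across.
Given what's placed, R3C2 must be 4 to fit the 12 across and 8 down.
R3C3 = 12 − 4 = 8 completes the 12 across.
R1C2 = 8 − 7 = 1 completes the 8 down.
R1C3 = 17 − 8 = 9 completes the 17 across.

2 3 5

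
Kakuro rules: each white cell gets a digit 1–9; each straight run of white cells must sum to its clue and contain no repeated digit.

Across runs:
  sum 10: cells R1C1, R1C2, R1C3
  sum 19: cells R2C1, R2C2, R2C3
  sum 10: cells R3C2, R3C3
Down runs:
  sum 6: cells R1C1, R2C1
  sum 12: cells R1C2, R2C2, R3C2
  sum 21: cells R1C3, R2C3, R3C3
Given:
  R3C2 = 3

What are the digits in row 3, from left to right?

R3C3 = 10 − 3 = 7 completes the 10 across.
No cell is forced outright now. R1C3 can only be 5 or 6 (the digits allowed by both its 10 across and its 21 down). If R1C3 = 6: that forces R1C1 = 1, after which R1C2 would have to be in {3} for the 10 across but in {1,2,4,5,7,8} for the 12 down — contradiction. So R1C3 = 5.
R2C3 = 21 − 12 = 9 completes the 21 down.
No cell is forced outright now. R2C1 can only be 2 or 4 (the digits allowed by both its 19 across and its 6 down). If R2C1 = 4: that forces R1C1 = 2, after which R1C2 would have to be in {3} for the 10 across but in {1,2,4,5,7,8} for the 12 down — contradiction. So R2C1 = 2.
R1C1 = 6 − 2 = 4 completes the 6 down.
R1C2 = 10 − 9 = 1 completes the 10 across.
R2C2 = 19 − 11 = 8 completes the 19 across.

3, 7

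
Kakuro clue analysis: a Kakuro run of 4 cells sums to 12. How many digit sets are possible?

2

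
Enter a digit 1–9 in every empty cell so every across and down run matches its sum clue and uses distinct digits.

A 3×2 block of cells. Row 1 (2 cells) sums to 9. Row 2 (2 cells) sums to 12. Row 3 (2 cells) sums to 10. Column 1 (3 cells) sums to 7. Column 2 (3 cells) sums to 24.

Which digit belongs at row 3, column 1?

1

7 in 3 cells must be {1,2,4}; 24 in 3 cells must be {7,8,9}.
The 12 across and the 7 down share only 4, so (2,1) = 4.
(2,2) = 12 − 4 = 8 completes the 12 across.
Given what's placed, (1,2) must be 7 to fit the 9 across and 24 down.
(3,2) = 24 − 15 = 9 completes the 24 down.
(1,1) = 9 − 7 = 2 completes the 9 across.
(3,1) = 10 − 9 = 1 completes the 10 across.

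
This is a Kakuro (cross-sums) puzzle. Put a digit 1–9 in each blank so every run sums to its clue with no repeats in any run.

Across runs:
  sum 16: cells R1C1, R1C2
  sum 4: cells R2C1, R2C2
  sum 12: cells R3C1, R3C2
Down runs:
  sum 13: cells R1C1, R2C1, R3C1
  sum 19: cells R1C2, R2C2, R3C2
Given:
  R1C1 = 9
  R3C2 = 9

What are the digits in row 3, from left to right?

16 in 2 cells must be {7,9}; 4 in 2 cells must be {1,3}.
R1C2 = 16 − 9 = 7 completes the 16 across.
R2C2 = 19 − 16 = 3 completes the 19 down.
R3C1 = 12 − 9 = 3 completes the 12 across.
R2C1 = 4 − 3 = 1 completes the 4 across.

3 9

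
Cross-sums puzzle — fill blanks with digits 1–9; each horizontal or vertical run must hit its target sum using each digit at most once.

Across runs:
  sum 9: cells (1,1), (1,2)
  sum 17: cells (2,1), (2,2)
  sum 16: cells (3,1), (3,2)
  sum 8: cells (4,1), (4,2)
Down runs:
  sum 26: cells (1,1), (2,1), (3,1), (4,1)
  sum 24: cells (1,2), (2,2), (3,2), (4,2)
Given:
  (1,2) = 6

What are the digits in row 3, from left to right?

9 7

17 in 2 cells must be {8,9}; 16 in 2 cells must be {7,9}.
(1,1) = 9 − 6 = 3 completes the 9 across.
(3,1) = 9: the only remaining digit allowed by both the 16 across and the 26 down.
(3,2) = 16 − 9 = 7 completes the 16 across.
(4,1) = 6: the only remaining digit allowed by both the 8 across and the 26 down.
(4,2) = 8 − 6 = 2 completes the 8 across.
(2,1) = 26 − 18 = 8 completes the 26 down.
(2,2) = 17 − 8 = 9 completes the 17 across.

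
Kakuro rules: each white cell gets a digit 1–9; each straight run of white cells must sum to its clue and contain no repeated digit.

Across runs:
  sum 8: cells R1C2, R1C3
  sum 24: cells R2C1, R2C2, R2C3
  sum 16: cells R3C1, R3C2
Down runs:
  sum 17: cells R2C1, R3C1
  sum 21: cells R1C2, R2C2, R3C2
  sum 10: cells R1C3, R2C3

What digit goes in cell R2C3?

7

24 in 3 cells must be {7,8,9}; 16 in 2 cells must be {7,9}; 17 in 2 cells must be {8,9}.
The 16 across and the 17 down share only 9, so R3C1 = 9.
R3C2 = 16 − 9 = 7 completes the 16 across.
R2C1 = 17 − 9 = 8 completes the 17 down.
R2C2 = 9: the only remaining digit allowed by both the 24 across and the 21 down.
R2C3 = 24 − 17 = 7 completes the 24 across.
R1C2 = 21 − 16 = 5 completes the 21 down.
R1C3 = 8 − 5 = 3 completes the 8 across.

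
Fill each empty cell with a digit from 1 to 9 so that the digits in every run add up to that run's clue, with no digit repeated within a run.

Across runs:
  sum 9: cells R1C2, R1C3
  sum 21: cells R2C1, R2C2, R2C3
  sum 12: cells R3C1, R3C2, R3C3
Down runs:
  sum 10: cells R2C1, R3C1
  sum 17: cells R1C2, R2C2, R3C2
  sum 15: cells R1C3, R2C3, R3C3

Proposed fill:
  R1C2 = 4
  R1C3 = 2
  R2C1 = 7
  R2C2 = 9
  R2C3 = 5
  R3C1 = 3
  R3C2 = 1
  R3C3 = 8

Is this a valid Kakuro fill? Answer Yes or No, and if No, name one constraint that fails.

No — the across run R1C2–R1C3 sums to 6, not 9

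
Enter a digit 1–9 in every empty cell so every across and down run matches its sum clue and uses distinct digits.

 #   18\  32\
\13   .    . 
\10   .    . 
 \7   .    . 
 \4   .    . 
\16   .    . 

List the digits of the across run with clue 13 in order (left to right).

4 in 2 cells must be {1,3}; 16 in 2 cells must be {7,9}.
Only 3 fits R4C2 under both its across sum 4 and down sum 32.
The 16 across and the 18 down share only 7, so R5C1 = 7.
R5C2 = 16 − 7 = 9 completes the 16 across.
R1C1 = 5: the only remaining digit allowed by both the 13 across and the 18 down.
R1C2 = 13 − 5 = 8 completes the 13 across.

5 8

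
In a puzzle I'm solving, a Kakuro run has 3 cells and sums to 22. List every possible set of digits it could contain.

3 distinct digits from 1–9 sum between 6 and 24.

{5,8,9}; {6,7,9}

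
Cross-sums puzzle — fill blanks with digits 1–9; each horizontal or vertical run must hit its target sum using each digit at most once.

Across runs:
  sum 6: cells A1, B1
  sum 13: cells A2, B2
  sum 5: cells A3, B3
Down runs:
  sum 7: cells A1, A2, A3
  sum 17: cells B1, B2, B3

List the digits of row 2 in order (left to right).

7 in 3 cells must be {1,2,4}.
The 13 across and the 7 down share only 4, so A2 = 4.
B2 = 13 − 4 = 9 completes the 13 across.
Nothing is forced directly, so branch on A1, whose candidates are 1 or 2. If A1 = 2: then B1 would have to be in {4} for the 6 across but in {1,2,3,5,6,7} for the 17 down — contradiction. So A1 = 1.
B1 = 6 − 1 = 5 completes the 6 across.
A3 = 7 − 5 = 2 completes the 7 down.
B3 = 5 − 2 = 3 completes the 5 across.

4, 9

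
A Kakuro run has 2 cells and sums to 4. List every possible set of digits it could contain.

2 distinct digits from 1–9 sum between 3 and 17.
Only one set works: {1,3}.

{1,3}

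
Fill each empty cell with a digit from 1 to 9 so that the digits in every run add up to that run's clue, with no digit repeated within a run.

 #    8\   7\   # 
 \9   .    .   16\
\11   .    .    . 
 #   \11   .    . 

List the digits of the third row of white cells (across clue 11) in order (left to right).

2 9

7 in 3 cells must be {1,2,4}; 16 in 2 cells must be {7,9}.
The 11 across and the 16 down share only 7, so R2C3 = 7.
R3C3 = 16 − 7 = 9 completes the 16 down.
R2C2 = 1: the only remaining digit allowed by both the 11 across and the 7 down.
R3C2 = 11 − 9 = 2 completes the 11 across.
R1C2 = 7 − 3 = 4 completes the 7 down.
R2C1 = 11 − 8 = 3 completes the 11 across.
R1C1 = 9 − 4 = 5 completes the 9 across.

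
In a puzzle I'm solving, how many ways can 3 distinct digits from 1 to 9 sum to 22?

2

3 distinct digits from 1–9 sum between 6 and 24.
Enumerating: {5,8,9}, {6,7,9}.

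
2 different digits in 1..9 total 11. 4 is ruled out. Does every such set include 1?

Counterexample: {2,9} sums to 11 under that restriction without using 1.

No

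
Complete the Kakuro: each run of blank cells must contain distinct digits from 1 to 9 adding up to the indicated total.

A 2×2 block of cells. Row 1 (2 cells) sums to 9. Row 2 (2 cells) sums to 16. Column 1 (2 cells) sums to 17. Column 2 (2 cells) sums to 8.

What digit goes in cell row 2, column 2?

7

16 in 2 cells must be {7,9}; 17 in 2 cells must be {8,9}.
The 9 across and the 17 down share only 8, so (1,1) = 8.
(1,2) = 9 − 8 = 1 completes the 9 across.
(2,1) = 17 − 8 = 9 completes the 17 down.
(2,2) = 16 − 9 = 7 completes the 16 across.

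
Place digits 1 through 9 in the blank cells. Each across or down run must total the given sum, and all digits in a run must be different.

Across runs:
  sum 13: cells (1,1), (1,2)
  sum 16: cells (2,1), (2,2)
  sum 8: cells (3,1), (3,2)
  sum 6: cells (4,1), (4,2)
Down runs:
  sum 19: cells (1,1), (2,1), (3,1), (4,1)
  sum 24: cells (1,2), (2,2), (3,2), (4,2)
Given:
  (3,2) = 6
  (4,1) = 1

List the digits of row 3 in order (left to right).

16 in 2 cells must be {7,9}.
(3,1) = 8 − 6 = 2 completes the 8 across.
(4,2) = 6 − 1 = 5 completes the 6 across.
Given what's placed, (2,2) must be 9 to fit the 16 across and 24 down.
(1,2) = 24 − 20 = 4 completes the 24 down.
(2,1) = 16 − 9 = 7 completes the 16 across.
(1,1) = 13 − 4 = 9 completes the 13 across.

2 6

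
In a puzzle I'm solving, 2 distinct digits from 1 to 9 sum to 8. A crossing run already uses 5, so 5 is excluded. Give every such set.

{1,7}; {2,6}

2 distinct digits from 1–9 sum between 3 and 17.
Dropping sets that contain 5.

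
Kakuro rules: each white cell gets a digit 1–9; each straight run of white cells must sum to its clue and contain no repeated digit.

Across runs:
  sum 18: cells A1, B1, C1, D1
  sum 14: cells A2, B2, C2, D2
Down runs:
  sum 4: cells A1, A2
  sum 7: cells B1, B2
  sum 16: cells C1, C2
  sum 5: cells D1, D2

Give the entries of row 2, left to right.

4 in 2 cells must be {1,3}; 16 in 2 cells must be {7,9}.
Only 7 fits C2 under both its across sum 14 and down sum 16.
C1 = 16 − 7 = 9 completes the 16 down.
Given what's placed, A2 must be 1 to fit the 14 across and 4 down.
A1 = 4 − 1 = 3 completes the 4 down.
No cell is forced outright now. B2 can only be 2 or 4 (the digits allowed by both its 14 across and its 7 down). If B2 = 4: then B1 would have to be in {1,2,4,5} for the 18 across but in {3} for the 7 down — contradiction. So B2 = 2.
B1 = 7 − 2 = 5 completes the 7 down.
D1 = 18 − 17 = 1 completes the 18 across.
D2 = 14 − 10 = 4 completes the 14 across.

1 2 7 4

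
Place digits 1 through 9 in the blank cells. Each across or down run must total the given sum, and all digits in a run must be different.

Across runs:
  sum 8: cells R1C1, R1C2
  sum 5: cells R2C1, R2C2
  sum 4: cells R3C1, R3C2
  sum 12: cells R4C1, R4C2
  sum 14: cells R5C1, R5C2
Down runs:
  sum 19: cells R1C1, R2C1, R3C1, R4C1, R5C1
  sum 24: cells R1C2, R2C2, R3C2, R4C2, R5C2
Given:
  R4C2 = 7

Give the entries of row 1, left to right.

3 5

4 in 2 cells must be {1,3}.
R4C1 = 12 − 7 = 5 completes the 12 across.
Nothing is forced directly, so branch on R5C1, whose candidates are 6 or 8. If R5C1 = 8: that forces R5C2 = 6, R3C2 = 1, R1C2 = 2, after which R2C2 would have to be in {1,2,3,4} for the 5 across but in {8} for the 24 down — contradiction. So R5C1 = 6.
R5C2 = 14 − 6 = 8 completes the 14 across.
Nothing is forced directly, so branch on R1C1, whose candidates are 1 or 3. If R1C1 = 1: then R1C2 would have to be in {7} for the 8 across but in {1,2,3,4,5,6} for the 24 down — contradiction. So R1C1 = 3.
R1C2 = 8 − 3 = 5 completes the 8 across.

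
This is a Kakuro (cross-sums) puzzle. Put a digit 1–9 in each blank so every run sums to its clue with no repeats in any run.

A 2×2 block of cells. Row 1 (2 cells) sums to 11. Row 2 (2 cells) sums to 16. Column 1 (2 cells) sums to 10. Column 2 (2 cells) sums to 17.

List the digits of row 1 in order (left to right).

16 in 2 cells must be {7,9}; 17 in 2 cells must be {8,9}.
The 16 across and the 17 down share only 9, so (2,2) = 9.
(1,2) = 17 − 9 = 8 completes the 17 down.
(2,1) = 16 − 9 = 7 completes the 16 across.
(1,1) = 11 − 8 = 3 completes the 11 across.

3, 8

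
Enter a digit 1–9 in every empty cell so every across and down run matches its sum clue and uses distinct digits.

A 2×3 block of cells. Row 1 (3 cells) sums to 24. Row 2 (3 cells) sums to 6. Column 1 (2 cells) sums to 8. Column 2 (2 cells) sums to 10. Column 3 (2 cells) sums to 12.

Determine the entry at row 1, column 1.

24 in 3 cells must be {7,8,9}; 6 in 3 cells must be {1,2,3}.
The 24 across and the 8 down share only 7, so (1,1) = 7.
(2,1) = 8 − 7 = 1 completes the 8 down.
Given what's placed, (2,3) must be 3 to fit the 6 across and 12 down.
(1,3) = 12 − 3 = 9 completes the 12 down.
(2,2) = 6 − 4 = 2 completes the 6 across.
(1,2) = 24 − 16 = 8 completes the 24 across.

7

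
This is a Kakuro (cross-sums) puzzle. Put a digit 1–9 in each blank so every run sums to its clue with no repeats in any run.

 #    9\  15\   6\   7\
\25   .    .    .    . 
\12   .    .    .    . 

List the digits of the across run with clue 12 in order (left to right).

Only 6 fits R2C2 under both its across sum 12 and down sum 15.
R1C2 = 15 − 6 = 9 completes the 15 down.
Nothing is forced directly, so branch on R2C3, whose candidates are 1 or 2. If R2C3 = 2: that forces R1C3 = 4, R1C4 = 5, after which R2C4 would have to be in {1,3} for the 12 across but in {2} for the 7 down — contradiction. So R2C3 = 1.
R1C3 = 6 − 1 = 5 completes the 6 down.
No cell is forced outright now. R2C1 can only be 2 or 3 (the digits allowed by both its 12 across and its 9 down). If R2C1 = 3: then R1C1 would have to be in {3,4,7,8} for the 25 across but in {6} for the 9 down — contradiction. So R2C1 = 2.
R1C1 = 9 − 2 = 7 completes the 9 down.
R1C4 = 25 − 21 = 4 completes the 25 across.
R2C4 = 12 − 9 = 3 completes the 12 across.

2, 6, 1, 3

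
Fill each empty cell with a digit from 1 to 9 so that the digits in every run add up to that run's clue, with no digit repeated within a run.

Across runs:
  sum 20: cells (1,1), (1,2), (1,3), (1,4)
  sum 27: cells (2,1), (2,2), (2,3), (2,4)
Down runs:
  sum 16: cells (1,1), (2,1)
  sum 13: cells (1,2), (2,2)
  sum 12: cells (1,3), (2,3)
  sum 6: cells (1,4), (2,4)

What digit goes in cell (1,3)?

3

16 in 2 cells must be {7,9}.
Nothing is forced directly, so branch on (2,4), whose candidates are 4 or 5. If (2,4) = 4: that forces (1,4) = 2, (2,1) = 9, (2,3) = 8, (1,1) = 7, after which (1,3) would have to be in {3,5,6,8} for the 20 across but in {4} for the 12 down — contradiction. So (2,4) = 5.
(1,4) = 6 − 5 = 1 completes the 6 down.
Nothing is forced directly, so branch on (1,1), whose candidates are 7 or 9. If (1,1) = 7: that forces (2,1) = 9, (2,3) = 7, after which (1,3) would have to be in {3,4,8,9} for the 20 across but in {5} for the 12 down — contradiction. So (1,1) = 9.
(2,1) = 16 − 9 = 7 completes the 16 down.
(2,3) = 9: the only remaining digit allowed by both the 27 across and the 12 down.
(1,3) = 12 − 9 = 3 completes the 12 down.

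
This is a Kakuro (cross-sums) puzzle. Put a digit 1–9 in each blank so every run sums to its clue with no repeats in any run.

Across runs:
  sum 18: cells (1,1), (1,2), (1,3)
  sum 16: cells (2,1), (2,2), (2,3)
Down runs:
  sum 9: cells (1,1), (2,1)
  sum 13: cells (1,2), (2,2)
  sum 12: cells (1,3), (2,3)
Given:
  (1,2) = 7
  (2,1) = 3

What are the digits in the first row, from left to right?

(1,1) = 9 − 3 = 6 completes the 9 down.
(1,3) = 18 − 13 = 5 completes the 18 across.
(2,2) = 13 − 7 = 6 completes the 13 down.
(2,3) = 16 − 9 = 7 completes the 16 across.

6 7 5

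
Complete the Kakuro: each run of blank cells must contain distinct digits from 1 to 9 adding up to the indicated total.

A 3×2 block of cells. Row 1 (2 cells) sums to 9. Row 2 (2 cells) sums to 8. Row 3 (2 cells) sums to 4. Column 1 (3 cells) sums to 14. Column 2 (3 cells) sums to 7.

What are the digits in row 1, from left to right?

5 4

4 in 2 cells must be {1,3}; 7 in 3 cells must be {1,2,4}.
The 4 across and the 7 down share only 1, so (3,2) = 1.
Given what's placed, (2,2) must be 2 to fit the 8 across and 7 down.
(3,1) = 4 − 1 = 3 completes the 4 across.
(1,2) = 7 − 3 = 4 completes the 7 down.
(2,1) = 8 − 2 = 6 completes the 8 across.
(1,1) = 9 − 4 = 5 completes the 9 across.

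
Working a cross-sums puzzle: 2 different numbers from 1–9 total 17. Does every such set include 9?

Yes

The only way to make 17 from 2 distinct digits is {8,9}, which contains 9.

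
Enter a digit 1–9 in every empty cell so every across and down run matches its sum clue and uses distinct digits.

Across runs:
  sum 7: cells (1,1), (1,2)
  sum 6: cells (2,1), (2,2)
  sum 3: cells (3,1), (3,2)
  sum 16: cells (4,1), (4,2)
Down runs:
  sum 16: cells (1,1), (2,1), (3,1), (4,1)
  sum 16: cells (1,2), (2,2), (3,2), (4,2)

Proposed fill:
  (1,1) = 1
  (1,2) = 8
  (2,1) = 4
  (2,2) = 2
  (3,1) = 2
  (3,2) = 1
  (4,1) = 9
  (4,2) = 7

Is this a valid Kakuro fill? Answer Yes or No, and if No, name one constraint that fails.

No — the down run (1,2)–(4,2) sums to 18, not 16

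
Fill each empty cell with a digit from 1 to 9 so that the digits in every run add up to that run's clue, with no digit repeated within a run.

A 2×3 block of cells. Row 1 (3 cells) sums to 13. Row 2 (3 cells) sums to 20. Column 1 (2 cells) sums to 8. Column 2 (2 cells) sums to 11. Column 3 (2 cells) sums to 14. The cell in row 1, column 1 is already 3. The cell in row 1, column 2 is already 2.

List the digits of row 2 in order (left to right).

5 9 6

(1,3) = 13 − 5 = 8 completes the 13 across.
(2,1) = 8 − 3 = 5 completes the 8 down.
(2,2) = 11 − 2 = 9 completes the 11 down.
(2,3) = 20 − 14 = 6 completes the 20 across.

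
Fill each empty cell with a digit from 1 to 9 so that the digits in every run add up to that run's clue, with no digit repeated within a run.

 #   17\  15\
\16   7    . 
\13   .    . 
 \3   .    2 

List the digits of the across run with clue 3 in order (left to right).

1 2

16 in 2 cells must be {7,9}; 3 in 2 cells must be {1,2}.
R1C2 = 16 − 7 = 9 completes the 16 across.
R2C2 = 15 − 11 = 4 completes the 15 down.
R3C1 = 3 − 2 = 1 completes the 3 across.
R2C1 = 13 − 4 = 9 completes the 13 across.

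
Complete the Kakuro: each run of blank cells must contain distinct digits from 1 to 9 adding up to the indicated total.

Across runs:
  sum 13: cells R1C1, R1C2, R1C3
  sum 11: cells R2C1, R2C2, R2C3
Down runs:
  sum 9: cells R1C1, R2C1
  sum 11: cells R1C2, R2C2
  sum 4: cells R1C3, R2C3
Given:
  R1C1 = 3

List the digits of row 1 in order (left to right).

4 in 2 cells must be {1,3}.
R1C3 = 1: the only remaining digit allowed by both the 13 across and the 4 down.
R2C1 = 9 − 3 = 6 completes the 9 down.
R2C3 = 4 − 1 = 3 completes the 4 down.
R1C2 = 13 − 4 = 9 completes the 13 across.
R2C2 = 11 − 9 = 2 completes the 11 across.

3 9 1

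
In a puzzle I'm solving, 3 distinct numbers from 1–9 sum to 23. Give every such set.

{6,8,9}

3 distinct digits from 1–9 sum between 6 and 24.
Only one set works: {6,8,9}.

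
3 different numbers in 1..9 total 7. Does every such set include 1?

Yes

The only way to make 7 from 3 distinct digits is {1,2,4}, which contains 1.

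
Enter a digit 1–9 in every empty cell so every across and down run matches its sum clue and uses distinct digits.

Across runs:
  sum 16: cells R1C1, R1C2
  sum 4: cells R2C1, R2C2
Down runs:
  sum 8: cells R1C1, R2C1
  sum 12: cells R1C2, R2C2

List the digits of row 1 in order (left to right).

16 in 2 cells must be {7,9}; 4 in 2 cells must be {1,3}.
The 16 across and the 8 down share only 7, so R1C1 = 7.
R1C2 = 16 − 7 = 9 completes the 16 across.
R2C1 = 8 − 7 = 1 completes the 8 down.
R2C2 = 4 − 1 = 3 completes the 4 across.

7 9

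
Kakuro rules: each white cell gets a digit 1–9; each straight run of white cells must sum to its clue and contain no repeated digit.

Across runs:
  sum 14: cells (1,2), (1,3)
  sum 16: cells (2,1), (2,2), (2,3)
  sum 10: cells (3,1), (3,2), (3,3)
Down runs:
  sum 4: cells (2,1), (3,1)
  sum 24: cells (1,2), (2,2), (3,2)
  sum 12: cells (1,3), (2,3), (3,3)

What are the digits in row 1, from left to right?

8 6

4 in 2 cells must be {1,3}; 24 in 3 cells must be {7,8,9}.
Only 7 fits (3,2) under both its across sum 10 and down sum 24.
Given what's placed, (3,1) must be 1 to fit the 10 across and 4 down.
(3,3) = 10 − 8 = 2 completes the 10 across.
(2,1) = 4 − 1 = 3 completes the 4 down.
No cell is forced outright now. (1,2) can only be 8 or 9 (the digits allowed by both its 14 across and its 24 down). If (1,2) = 9: then (1,3) would have to be in {5} for the 14 across but in {1,3,4,6,7,9} for the 12 down — contradiction. So (1,2) = 8.
(1,3) = 14 − 8 = 6 completes the 14 across.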